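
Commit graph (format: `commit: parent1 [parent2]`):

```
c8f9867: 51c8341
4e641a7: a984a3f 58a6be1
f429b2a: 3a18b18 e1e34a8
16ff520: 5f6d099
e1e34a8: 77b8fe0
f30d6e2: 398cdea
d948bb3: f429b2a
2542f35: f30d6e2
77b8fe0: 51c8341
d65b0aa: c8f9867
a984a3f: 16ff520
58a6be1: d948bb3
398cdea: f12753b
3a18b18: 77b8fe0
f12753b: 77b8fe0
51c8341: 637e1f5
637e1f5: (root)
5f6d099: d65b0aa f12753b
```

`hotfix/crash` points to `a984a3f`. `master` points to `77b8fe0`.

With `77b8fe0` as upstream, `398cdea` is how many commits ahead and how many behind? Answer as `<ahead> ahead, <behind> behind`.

2 ahead, 0 behind

Reachable from 398cdea: {398cdea, 51c8341, 637e1f5, 77b8fe0, f12753b}.
Reachable from 77b8fe0: {51c8341, 637e1f5, 77b8fe0}.
Only in 398cdea's history (ahead): {398cdea, f12753b} — 2.
Only in 77b8fe0's history (behind): {} — 0.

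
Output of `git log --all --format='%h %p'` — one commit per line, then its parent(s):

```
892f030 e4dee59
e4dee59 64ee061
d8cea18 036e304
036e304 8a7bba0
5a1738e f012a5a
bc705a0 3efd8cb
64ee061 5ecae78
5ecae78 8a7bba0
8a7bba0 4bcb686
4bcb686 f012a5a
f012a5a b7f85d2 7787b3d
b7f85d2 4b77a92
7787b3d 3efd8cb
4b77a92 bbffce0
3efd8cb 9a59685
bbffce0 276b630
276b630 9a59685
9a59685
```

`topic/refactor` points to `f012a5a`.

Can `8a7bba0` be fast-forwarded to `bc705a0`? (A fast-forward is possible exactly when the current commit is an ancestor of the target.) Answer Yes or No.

A fast-forward from 8a7bba0 to bc705a0 is possible iff 8a7bba0 is an ancestor of bc705a0.
Ancestors of bc705a0: {3efd8cb, 9a59685, bc705a0}.
8a7bba0 is not among them, so fast-forward is not possible.

No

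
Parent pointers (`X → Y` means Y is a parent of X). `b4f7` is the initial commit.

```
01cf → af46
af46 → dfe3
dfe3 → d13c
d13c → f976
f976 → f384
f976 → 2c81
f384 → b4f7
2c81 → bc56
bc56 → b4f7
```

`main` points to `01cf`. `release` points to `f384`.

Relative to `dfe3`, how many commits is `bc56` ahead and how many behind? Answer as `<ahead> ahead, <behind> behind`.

Reachable from bc56: {b4f7, bc56}.
Reachable from dfe3: {2c81, b4f7, bc56, d13c, dfe3, f384, f976}.
Only in bc56's history (ahead): {} — 0.
Only in dfe3's history (behind): {2c81, d13c, dfe3, f384, f976} — 5.

0 ahead, 5 behind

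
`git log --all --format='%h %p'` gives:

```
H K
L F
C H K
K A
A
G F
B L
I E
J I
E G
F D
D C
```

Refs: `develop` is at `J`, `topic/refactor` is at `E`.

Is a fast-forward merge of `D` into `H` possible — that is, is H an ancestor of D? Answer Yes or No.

A fast-forward from H to D is possible iff H is an ancestor of D.
Ancestors of D: {A, C, D, H, K}.
H is among them, so fast-forward is possible.

Yes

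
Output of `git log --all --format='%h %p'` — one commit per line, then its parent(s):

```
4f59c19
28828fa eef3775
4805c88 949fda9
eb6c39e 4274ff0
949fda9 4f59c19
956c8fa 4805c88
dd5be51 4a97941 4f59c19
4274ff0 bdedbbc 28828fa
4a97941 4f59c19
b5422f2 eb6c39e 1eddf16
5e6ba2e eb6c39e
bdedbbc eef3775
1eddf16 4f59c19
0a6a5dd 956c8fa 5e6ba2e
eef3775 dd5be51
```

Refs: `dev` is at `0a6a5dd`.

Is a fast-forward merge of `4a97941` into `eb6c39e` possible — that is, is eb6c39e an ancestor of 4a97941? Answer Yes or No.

No

A fast-forward from eb6c39e to 4a97941 is possible iff eb6c39e is an ancestor of 4a97941.
Ancestors of 4a97941: {4a97941, 4f59c19}.
eb6c39e is not among them, so fast-forward is not possible.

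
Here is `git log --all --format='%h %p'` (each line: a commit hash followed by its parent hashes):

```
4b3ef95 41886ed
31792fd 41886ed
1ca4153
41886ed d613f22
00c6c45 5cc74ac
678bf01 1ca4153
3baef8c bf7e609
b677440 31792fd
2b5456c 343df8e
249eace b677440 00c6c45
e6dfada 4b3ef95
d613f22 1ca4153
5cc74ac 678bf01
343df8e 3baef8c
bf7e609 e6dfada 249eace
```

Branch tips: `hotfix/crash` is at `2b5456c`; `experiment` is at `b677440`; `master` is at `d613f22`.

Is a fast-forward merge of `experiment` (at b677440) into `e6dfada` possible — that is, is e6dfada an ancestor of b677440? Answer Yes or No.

A fast-forward from e6dfada to b677440 is possible iff e6dfada is an ancestor of b677440.
Ancestors of b677440: {1ca4153, 31792fd, 41886ed, b677440, d613f22}.
e6dfada is not among them, so fast-forward is not possible.

No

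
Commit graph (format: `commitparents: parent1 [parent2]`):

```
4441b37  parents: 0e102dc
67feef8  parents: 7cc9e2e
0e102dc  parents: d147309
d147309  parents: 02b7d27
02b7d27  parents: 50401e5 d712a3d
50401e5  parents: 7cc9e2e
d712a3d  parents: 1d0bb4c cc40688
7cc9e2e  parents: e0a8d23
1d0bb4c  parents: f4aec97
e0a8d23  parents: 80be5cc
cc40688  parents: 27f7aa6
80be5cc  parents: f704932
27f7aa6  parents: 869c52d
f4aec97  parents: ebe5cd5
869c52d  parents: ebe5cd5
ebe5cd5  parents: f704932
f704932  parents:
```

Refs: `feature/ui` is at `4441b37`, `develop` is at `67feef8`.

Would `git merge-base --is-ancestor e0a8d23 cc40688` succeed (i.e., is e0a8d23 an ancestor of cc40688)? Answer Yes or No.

No

Ancestors of cc40688: {27f7aa6, 869c52d, cc40688, ebe5cd5, f704932}.
e0a8d23 is not in that set, so it is not an ancestor of cc40688.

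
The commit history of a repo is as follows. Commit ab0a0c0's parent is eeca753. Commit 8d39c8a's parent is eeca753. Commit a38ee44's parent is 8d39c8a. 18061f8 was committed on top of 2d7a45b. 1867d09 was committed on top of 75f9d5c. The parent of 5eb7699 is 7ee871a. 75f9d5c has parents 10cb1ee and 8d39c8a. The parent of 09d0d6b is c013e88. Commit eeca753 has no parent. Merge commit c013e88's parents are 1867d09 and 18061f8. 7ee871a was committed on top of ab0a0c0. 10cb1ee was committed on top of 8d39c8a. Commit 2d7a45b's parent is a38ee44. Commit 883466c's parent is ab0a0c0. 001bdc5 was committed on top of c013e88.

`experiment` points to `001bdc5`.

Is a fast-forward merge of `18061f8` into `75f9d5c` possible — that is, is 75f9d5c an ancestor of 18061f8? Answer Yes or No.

No

A fast-forward from 75f9d5c to 18061f8 is possible iff 75f9d5c is an ancestor of 18061f8.
Ancestors of 18061f8: {18061f8, 2d7a45b, 8d39c8a, a38ee44, eeca753}.
75f9d5c is not among them, so fast-forward is not possible.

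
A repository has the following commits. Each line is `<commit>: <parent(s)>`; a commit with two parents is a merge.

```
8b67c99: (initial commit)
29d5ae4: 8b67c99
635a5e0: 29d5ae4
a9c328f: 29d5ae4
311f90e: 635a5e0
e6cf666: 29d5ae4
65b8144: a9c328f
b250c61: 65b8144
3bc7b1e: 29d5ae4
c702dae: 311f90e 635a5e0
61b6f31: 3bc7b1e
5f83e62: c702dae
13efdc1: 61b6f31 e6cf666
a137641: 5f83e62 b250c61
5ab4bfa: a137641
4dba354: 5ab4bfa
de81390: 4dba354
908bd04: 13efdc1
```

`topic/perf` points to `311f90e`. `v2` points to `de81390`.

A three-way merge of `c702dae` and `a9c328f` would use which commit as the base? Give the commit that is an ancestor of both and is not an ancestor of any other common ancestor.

29d5ae4

Ancestors of c702dae: {29d5ae4, 311f90e, 635a5e0, 8b67c99, c702dae}.
Ancestors of a9c328f: {29d5ae4, 8b67c99, a9c328f}.
Common ancestors: {29d5ae4, 8b67c99}.
Among these, 29d5ae4 is not an ancestor of any other common ancestor — it is the merge base.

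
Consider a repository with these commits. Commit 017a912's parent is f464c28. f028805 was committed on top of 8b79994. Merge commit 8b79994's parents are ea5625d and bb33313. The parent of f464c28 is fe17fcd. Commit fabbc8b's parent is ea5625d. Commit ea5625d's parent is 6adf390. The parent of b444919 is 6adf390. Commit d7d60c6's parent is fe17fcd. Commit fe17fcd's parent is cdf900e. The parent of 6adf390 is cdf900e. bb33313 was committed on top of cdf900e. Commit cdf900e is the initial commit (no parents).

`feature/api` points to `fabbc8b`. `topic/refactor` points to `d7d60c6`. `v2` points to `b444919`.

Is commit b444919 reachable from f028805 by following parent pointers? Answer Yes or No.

No

Ancestors of f028805: {6adf390, 8b79994, bb33313, cdf900e, ea5625d, f028805}.
b444919 is not in that set, so it is not an ancestor of f028805.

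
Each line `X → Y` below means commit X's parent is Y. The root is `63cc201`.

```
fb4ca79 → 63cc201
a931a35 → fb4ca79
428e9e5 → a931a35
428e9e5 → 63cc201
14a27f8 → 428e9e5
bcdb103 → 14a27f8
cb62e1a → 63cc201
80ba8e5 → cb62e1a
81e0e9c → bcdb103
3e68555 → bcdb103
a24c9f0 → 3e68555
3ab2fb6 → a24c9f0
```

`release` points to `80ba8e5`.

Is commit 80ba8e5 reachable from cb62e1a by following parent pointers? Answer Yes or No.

No

Ancestors of cb62e1a: {63cc201, cb62e1a}.
80ba8e5 is not in that set, so it is not an ancestor of cb62e1a.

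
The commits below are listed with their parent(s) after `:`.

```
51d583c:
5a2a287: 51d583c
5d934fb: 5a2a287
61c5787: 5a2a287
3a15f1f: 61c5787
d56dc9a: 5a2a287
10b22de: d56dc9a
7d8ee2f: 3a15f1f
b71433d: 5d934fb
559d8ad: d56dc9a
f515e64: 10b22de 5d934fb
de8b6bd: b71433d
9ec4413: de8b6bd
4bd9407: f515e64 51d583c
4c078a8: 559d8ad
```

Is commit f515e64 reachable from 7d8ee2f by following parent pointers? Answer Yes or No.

Ancestors of 7d8ee2f: {3a15f1f, 51d583c, 5a2a287, 61c5787, 7d8ee2f}.
f515e64 is not in that set, so it is not an ancestor of 7d8ee2f.

No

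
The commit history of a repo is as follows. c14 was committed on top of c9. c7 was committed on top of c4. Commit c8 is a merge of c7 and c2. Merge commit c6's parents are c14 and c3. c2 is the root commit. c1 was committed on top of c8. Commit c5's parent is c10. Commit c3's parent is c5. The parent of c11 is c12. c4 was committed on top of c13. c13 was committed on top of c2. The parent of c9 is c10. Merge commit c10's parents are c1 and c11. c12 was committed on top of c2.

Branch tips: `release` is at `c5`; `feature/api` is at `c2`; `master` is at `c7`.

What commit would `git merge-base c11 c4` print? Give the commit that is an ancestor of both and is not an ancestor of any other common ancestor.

Ancestors of c11: {c11, c12, c2}.
Ancestors of c4: {c13, c2, c4}.
Common ancestors: {c2}.
The only common ancestor is c2, so it is the merge base.

c2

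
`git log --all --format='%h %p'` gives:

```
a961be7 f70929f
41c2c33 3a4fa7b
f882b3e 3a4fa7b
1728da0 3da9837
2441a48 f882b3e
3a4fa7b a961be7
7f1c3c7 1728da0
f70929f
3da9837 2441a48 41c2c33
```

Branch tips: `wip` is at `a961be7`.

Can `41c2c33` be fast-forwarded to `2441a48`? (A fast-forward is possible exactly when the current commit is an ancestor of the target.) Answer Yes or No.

No

A fast-forward from 41c2c33 to 2441a48 is possible iff 41c2c33 is an ancestor of 2441a48.
Ancestors of 2441a48: {2441a48, 3a4fa7b, a961be7, f70929f, f882b3e}.
41c2c33 is not among them, so fast-forward is not possible.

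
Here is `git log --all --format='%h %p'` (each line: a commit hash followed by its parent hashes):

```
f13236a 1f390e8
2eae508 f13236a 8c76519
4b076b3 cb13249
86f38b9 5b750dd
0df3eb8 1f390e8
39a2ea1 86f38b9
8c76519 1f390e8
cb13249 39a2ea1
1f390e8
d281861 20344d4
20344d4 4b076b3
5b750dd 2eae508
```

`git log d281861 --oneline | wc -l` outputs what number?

11

Walking parent pointers from d281861: reachable set = {1f390e8, 20344d4, 2eae508, 39a2ea1, 4b076b3, 5b750dd, 86f38b9, 8c76519, cb13249, d281861, f13236a}.
That is 11 commits.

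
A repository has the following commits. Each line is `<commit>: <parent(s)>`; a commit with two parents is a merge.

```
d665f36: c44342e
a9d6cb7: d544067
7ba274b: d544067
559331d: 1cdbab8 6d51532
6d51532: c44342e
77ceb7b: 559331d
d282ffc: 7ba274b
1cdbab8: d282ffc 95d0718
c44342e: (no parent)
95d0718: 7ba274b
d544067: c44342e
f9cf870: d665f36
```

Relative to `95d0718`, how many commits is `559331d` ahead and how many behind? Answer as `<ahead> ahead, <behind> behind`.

4 ahead, 0 behind

Reachable from 559331d: {1cdbab8, 559331d, 6d51532, 7ba274b, 95d0718, c44342e, d282ffc, d544067}.
Reachable from 95d0718: {7ba274b, 95d0718, c44342e, d544067}.
Only in 559331d's history (ahead): {1cdbab8, 559331d, 6d51532, d282ffc} — 4.
Only in 95d0718's history (behind): {} — 0.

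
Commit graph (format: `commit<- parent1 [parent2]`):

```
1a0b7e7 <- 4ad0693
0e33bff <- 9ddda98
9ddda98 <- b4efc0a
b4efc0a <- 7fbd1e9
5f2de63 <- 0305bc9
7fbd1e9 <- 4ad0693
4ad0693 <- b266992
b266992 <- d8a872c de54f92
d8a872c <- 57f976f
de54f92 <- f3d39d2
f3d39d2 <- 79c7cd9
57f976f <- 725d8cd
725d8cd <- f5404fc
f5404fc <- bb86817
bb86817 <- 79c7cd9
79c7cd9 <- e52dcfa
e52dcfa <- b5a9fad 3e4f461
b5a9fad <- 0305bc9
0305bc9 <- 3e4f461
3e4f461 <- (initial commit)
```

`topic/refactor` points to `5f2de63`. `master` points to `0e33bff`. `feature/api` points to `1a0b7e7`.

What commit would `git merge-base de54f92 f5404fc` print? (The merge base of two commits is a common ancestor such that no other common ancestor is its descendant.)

Ancestors of de54f92: {0305bc9, 3e4f461, 79c7cd9, b5a9fad, de54f92, e52dcfa, f3d39d2}.
Ancestors of f5404fc: {0305bc9, 3e4f461, 79c7cd9, b5a9fad, bb86817, e52dcfa, f5404fc}.
Common ancestors: {0305bc9, 3e4f461, 79c7cd9, b5a9fad, e52dcfa}.
Among these, 79c7cd9 is not an ancestor of any other common ancestor — it is the merge base.

79c7cd9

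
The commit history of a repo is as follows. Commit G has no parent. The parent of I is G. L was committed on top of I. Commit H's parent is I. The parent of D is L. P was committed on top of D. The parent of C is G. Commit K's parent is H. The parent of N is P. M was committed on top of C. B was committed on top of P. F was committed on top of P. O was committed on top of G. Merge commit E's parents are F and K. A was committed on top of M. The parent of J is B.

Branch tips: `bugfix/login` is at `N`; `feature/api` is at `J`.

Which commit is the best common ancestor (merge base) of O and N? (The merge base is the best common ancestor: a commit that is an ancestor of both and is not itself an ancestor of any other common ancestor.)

G

Ancestors of O: {G, O}.
Ancestors of N: {D, G, I, L, N, P}.
Common ancestors: {G}.
The only common ancestor is G, so it is the merge base.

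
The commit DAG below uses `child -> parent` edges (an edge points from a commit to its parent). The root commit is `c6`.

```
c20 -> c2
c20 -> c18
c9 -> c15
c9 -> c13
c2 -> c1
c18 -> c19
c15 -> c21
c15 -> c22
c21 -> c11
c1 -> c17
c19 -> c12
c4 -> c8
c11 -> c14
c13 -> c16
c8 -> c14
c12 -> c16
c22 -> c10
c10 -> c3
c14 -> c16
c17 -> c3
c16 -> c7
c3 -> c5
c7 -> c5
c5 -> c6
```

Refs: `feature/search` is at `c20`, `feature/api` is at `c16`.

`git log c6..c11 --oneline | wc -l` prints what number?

Reachable from c11: {c11, c14, c16, c5, c6, c7}.
Reachable from c6: {c6}.
In c11's history but not c6's: {c11, c14, c16, c5, c7} — 5 commits.

5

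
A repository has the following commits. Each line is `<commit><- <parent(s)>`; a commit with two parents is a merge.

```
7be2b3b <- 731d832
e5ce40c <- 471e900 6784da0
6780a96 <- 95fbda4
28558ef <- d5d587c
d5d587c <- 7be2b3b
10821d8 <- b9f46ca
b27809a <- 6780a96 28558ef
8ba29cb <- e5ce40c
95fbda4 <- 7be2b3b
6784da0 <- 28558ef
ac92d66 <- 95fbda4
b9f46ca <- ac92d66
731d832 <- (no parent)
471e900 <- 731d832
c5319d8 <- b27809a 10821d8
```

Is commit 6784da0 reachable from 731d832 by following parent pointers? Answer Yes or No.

No

Ancestors of 731d832: {731d832}.
6784da0 is not in that set, so it is not an ancestor of 731d832.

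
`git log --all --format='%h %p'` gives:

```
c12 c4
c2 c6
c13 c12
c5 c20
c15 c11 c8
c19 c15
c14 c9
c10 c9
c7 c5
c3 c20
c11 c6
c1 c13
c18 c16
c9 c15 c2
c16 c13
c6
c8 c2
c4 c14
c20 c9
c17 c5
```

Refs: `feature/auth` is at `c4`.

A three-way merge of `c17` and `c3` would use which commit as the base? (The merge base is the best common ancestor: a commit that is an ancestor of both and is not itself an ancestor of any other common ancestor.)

c20

Ancestors of c17: {c11, c15, c17, c2, c20, c5, c6, c8, c9}.
Ancestors of c3: {c11, c15, c2, c20, c3, c6, c8, c9}.
Common ancestors: {c11, c15, c2, c20, c6, c8, c9}.
Among these, c20 is not an ancestor of any other common ancestor — it is the merge base.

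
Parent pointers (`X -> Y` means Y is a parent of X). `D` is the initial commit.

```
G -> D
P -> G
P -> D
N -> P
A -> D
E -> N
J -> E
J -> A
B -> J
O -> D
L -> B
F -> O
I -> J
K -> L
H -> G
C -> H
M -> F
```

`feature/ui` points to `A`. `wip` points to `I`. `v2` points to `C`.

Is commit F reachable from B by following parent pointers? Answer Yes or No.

No

Ancestors of B: {A, B, D, E, G, J, N, P}.
F is not in that set, so it is not an ancestor of B.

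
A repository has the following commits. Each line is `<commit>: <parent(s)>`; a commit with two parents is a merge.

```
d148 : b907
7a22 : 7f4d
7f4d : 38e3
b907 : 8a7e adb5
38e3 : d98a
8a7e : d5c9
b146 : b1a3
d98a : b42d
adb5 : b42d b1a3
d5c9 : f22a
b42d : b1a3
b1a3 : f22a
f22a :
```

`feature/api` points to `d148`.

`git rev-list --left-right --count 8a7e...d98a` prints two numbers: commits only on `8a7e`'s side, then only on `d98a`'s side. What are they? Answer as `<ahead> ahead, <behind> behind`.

Reachable from 8a7e: {8a7e, d5c9, f22a}.
Reachable from d98a: {b1a3, b42d, d98a, f22a}.
Only in 8a7e's history (ahead): {8a7e, d5c9} — 2.
Only in d98a's history (behind): {b1a3, b42d, d98a} — 3.

2 ahead, 3 behind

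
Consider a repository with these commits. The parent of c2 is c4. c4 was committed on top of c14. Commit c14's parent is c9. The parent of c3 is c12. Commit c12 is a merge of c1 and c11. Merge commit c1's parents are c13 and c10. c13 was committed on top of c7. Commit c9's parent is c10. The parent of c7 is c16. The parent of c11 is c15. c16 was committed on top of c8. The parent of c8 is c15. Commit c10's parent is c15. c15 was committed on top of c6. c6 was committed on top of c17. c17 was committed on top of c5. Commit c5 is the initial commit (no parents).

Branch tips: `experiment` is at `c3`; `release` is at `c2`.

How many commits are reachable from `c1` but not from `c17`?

8

Reachable from c1: {c1, c10, c13, c15, c16, c17, c5, c6, c7, c8}.
Reachable from c17: {c17, c5}.
In c1's history but not c17's: {c1, c10, c13, c15, c16, c6, c7, c8} — 8 commits.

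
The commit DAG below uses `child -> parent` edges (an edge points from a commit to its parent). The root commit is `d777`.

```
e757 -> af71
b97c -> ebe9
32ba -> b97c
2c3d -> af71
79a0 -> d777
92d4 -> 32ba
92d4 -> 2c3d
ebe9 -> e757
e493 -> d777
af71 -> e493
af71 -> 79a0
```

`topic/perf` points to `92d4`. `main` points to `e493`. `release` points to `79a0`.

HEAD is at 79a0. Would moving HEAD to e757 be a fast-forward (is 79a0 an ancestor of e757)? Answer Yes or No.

A fast-forward from 79a0 to e757 is possible iff 79a0 is an ancestor of e757.
Ancestors of e757: {79a0, af71, d777, e493, e757}.
79a0 is among them, so fast-forward is possible.

Yes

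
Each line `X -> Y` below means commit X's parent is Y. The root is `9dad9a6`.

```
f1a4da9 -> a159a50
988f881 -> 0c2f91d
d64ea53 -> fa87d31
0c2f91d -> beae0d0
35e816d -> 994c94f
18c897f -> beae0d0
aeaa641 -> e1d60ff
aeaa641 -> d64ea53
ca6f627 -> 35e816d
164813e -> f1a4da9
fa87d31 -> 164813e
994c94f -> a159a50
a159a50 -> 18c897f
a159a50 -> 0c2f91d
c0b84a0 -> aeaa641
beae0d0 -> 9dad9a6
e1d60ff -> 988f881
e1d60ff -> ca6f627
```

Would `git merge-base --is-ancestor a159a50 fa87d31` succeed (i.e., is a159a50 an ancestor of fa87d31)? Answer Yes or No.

Ancestors of fa87d31 (commits reachable by following parents): {0c2f91d, 164813e, 18c897f, 9dad9a6, a159a50, beae0d0, f1a4da9, fa87d31}.
a159a50 is in that set, so it is an ancestor of fa87d31.

Yes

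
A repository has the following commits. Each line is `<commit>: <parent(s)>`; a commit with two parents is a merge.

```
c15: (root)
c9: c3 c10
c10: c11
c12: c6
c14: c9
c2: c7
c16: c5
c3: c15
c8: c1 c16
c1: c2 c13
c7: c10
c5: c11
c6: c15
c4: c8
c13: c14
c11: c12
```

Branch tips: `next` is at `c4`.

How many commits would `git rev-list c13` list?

Walking parent pointers from c13: reachable set = {c10, c11, c12, c13, c14, c15, c3, c6, c9}.
That is 9 commits.

9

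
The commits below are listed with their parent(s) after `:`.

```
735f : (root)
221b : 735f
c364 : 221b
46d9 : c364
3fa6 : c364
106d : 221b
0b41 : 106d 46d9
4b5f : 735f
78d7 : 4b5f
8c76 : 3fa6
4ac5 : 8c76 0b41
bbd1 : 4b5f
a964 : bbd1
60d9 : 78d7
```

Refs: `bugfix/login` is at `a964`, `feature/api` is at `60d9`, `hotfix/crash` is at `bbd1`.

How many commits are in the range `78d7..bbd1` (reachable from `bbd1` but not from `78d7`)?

1

Reachable from bbd1: {4b5f, 735f, bbd1}.
Reachable from 78d7: {4b5f, 735f, 78d7}.
In bbd1's history but not 78d7's: {bbd1} — 1 commit.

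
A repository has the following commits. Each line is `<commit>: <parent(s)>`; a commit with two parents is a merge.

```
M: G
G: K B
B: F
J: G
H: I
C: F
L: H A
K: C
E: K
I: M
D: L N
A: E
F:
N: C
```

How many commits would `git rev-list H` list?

Walking parent pointers from H: reachable set = {B, C, F, G, H, I, K, M}.
That is 8 commits.

8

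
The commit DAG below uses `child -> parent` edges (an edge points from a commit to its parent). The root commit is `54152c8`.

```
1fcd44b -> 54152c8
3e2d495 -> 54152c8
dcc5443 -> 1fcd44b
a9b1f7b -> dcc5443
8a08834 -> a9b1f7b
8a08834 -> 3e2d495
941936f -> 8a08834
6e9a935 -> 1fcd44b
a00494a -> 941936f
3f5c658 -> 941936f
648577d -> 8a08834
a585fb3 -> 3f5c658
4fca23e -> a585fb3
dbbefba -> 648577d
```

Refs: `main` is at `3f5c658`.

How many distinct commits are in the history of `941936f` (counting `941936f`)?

7

Walking parent pointers from 941936f: reachable set = {1fcd44b, 3e2d495, 54152c8, 8a08834, 941936f, a9b1f7b, dcc5443}.
That is 7 commits.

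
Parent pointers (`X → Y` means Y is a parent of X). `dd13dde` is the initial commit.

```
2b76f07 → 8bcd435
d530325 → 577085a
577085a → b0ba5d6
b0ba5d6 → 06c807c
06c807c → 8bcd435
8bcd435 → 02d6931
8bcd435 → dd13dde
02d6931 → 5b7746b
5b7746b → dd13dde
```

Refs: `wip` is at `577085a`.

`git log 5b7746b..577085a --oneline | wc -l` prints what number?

5

Reachable from 577085a: {02d6931, 06c807c, 577085a, 5b7746b, 8bcd435, b0ba5d6, dd13dde}.
Reachable from 5b7746b: {5b7746b, dd13dde}.
In 577085a's history but not 5b7746b's: {02d6931, 06c807c, 577085a, 8bcd435, b0ba5d6} — 5 commits.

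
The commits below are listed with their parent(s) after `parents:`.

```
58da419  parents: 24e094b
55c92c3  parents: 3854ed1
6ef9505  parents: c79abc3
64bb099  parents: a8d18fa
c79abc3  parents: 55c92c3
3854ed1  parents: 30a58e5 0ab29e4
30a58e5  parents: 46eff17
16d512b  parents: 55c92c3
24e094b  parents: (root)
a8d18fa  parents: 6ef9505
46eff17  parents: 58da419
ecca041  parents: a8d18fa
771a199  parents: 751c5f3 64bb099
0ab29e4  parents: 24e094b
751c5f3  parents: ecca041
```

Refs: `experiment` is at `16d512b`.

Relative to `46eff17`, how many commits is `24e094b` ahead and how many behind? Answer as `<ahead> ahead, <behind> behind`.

Reachable from 24e094b: {24e094b}.
Reachable from 46eff17: {24e094b, 46eff17, 58da419}.
Only in 24e094b's history (ahead): {} — 0.
Only in 46eff17's history (behind): {46eff17, 58da419} — 2.

0 ahead, 2 behind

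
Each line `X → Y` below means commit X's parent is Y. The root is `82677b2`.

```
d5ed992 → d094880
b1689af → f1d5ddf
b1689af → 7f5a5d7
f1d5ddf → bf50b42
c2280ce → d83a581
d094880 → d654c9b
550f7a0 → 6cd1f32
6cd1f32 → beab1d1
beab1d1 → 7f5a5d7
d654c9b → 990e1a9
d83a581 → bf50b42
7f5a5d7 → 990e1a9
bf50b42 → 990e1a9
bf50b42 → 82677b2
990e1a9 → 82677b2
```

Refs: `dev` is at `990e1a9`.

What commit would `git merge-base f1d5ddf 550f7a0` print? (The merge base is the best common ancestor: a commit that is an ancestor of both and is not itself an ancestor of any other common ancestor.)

990e1a9

Ancestors of f1d5ddf: {82677b2, 990e1a9, bf50b42, f1d5ddf}.
Ancestors of 550f7a0: {550f7a0, 6cd1f32, 7f5a5d7, 82677b2, 990e1a9, beab1d1}.
Common ancestors: {82677b2, 990e1a9}.
Among these, 990e1a9 is not an ancestor of any other common ancestor — it is the merge base.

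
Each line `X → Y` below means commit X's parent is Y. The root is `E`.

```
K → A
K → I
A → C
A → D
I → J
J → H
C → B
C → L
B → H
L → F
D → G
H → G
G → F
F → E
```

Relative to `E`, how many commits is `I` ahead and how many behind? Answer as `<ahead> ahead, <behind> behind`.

Reachable from I: {E, F, G, H, I, J}.
Reachable from E: {E}.
Only in I's history (ahead): {F, G, H, I, J} — 5.
Only in E's history (behind): {} — 0.

5 ahead, 0 behind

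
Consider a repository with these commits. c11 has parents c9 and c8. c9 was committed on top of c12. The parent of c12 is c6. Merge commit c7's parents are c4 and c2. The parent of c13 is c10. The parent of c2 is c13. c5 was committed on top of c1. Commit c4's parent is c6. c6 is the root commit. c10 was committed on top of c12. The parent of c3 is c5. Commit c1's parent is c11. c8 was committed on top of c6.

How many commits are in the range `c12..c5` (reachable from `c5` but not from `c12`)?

5

Reachable from c5: {c1, c11, c12, c5, c6, c8, c9}.
Reachable from c12: {c12, c6}.
In c5's history but not c12's: {c1, c11, c5, c8, c9} — 5 commits.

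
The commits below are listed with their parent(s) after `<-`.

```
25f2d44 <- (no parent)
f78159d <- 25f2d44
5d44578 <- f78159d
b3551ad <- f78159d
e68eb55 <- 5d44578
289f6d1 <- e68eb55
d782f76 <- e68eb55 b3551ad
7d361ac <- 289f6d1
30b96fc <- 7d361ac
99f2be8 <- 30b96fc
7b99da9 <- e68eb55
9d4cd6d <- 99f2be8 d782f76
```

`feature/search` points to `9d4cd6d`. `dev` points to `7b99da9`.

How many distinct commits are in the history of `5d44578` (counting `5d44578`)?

Walking parent pointers from 5d44578: reachable set = {25f2d44, 5d44578, f78159d}.
That is 3 commits.

3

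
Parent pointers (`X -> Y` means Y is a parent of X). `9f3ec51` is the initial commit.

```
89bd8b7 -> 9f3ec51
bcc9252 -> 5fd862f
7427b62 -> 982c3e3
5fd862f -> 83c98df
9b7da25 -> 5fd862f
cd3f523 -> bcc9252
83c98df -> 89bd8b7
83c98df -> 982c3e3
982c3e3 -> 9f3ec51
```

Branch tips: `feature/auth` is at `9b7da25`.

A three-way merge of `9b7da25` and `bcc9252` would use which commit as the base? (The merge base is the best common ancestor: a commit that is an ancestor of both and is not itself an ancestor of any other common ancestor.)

Ancestors of 9b7da25: {5fd862f, 83c98df, 89bd8b7, 982c3e3, 9b7da25, 9f3ec51}.
Ancestors of bcc9252: {5fd862f, 83c98df, 89bd8b7, 982c3e3, 9f3ec51, bcc9252}.
Common ancestors: {5fd862f, 83c98df, 89bd8b7, 982c3e3, 9f3ec51}.
Among these, 5fd862f is not an ancestor of any other common ancestor — it is the merge base.

5fd862f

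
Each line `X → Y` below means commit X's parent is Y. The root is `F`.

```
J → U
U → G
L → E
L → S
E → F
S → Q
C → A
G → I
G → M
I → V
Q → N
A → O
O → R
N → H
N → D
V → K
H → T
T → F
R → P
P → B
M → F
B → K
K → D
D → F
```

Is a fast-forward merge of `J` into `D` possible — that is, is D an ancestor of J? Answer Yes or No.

Yes

A fast-forward from D to J is possible iff D is an ancestor of J.
Ancestors of J: {D, F, G, I, J, K, M, U, V}.
D is among them, so fast-forward is possible.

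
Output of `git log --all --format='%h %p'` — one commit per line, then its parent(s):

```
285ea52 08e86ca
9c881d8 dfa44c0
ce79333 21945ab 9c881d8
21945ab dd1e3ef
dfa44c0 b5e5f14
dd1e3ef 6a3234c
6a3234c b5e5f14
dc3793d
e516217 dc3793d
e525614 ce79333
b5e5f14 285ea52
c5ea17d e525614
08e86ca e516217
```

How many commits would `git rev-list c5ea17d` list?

13

Walking parent pointers from c5ea17d: reachable set = {08e86ca, 21945ab, 285ea52, 6a3234c, 9c881d8, b5e5f14, c5ea17d, ce79333, dc3793d, dd1e3ef, dfa44c0, e516217, e525614}.
That is 13 commits.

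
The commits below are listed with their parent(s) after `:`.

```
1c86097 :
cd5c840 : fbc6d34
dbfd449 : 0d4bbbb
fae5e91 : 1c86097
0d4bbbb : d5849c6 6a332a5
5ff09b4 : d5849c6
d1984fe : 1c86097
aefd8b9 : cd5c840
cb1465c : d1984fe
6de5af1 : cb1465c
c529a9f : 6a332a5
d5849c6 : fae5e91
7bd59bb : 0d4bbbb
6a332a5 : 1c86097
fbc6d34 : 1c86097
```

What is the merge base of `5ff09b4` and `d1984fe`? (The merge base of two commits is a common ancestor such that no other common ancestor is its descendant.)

Ancestors of 5ff09b4: {1c86097, 5ff09b4, d5849c6, fae5e91}.
Ancestors of d1984fe: {1c86097, d1984fe}.
Common ancestors: {1c86097}.
The only common ancestor is 1c86097, so it is the merge base.

1c86097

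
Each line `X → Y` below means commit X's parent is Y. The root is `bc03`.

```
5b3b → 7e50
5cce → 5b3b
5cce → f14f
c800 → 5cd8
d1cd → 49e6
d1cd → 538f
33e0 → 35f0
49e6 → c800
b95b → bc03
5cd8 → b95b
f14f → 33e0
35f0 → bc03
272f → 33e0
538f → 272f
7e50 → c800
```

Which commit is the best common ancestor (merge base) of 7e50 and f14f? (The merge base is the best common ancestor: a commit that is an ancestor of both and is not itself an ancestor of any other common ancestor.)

Ancestors of 7e50: {5cd8, 7e50, b95b, bc03, c800}.
Ancestors of f14f: {33e0, 35f0, bc03, f14f}.
Common ancestors: {bc03}.
The only common ancestor is bc03, so it is the merge base.

bc03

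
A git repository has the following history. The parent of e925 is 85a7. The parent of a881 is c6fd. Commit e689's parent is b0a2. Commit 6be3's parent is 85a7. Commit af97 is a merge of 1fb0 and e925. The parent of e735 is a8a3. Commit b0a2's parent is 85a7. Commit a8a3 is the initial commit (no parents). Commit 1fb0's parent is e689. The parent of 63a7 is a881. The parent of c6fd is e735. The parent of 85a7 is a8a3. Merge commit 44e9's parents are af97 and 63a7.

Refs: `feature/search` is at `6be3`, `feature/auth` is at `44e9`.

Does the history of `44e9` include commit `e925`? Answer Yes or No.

Yes

Ancestors of 44e9 (commits reachable by following parents): {1fb0, 44e9, 63a7, 85a7, a881, a8a3, af97, b0a2, c6fd, e689, e735, e925}.
e925 is in that set, so it is an ancestor of 44e9.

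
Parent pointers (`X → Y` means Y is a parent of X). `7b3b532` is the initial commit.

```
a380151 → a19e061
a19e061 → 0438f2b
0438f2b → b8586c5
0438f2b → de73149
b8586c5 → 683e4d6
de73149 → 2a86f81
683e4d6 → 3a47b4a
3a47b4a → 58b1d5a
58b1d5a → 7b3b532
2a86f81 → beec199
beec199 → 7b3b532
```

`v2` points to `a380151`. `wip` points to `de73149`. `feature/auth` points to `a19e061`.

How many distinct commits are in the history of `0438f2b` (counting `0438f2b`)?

9

Walking parent pointers from 0438f2b: reachable set = {0438f2b, 2a86f81, 3a47b4a, 58b1d5a, 683e4d6, 7b3b532, b8586c5, beec199, de73149}.
That is 9 commits.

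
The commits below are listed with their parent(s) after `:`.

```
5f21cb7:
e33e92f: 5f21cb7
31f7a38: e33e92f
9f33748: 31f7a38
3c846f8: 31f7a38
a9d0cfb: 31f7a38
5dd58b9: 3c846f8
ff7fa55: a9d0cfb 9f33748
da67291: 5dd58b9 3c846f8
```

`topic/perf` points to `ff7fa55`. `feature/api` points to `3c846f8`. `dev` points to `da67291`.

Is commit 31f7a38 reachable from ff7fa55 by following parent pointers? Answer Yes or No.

Ancestors of ff7fa55 (commits reachable by following parents): {31f7a38, 5f21cb7, 9f33748, a9d0cfb, e33e92f, ff7fa55}.
31f7a38 is in that set, so it is an ancestor of ff7fa55.

Yes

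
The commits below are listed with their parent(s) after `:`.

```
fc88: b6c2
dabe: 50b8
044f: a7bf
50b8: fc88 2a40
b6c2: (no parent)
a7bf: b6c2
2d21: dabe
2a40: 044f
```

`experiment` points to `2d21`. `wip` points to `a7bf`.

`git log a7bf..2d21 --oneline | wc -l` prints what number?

6

Reachable from 2d21: {044f, 2a40, 2d21, 50b8, a7bf, b6c2, dabe, fc88}.
Reachable from a7bf: {a7bf, b6c2}.
In 2d21's history but not a7bf's: {044f, 2a40, 2d21, 50b8, dabe, fc88} — 6 commits.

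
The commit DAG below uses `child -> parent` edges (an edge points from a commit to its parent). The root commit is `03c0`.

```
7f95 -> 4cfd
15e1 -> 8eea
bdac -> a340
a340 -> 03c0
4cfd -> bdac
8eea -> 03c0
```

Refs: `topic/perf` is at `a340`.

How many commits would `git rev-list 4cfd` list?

4

Walking parent pointers from 4cfd: reachable set = {03c0, 4cfd, a340, bdac}.
That is 4 commits.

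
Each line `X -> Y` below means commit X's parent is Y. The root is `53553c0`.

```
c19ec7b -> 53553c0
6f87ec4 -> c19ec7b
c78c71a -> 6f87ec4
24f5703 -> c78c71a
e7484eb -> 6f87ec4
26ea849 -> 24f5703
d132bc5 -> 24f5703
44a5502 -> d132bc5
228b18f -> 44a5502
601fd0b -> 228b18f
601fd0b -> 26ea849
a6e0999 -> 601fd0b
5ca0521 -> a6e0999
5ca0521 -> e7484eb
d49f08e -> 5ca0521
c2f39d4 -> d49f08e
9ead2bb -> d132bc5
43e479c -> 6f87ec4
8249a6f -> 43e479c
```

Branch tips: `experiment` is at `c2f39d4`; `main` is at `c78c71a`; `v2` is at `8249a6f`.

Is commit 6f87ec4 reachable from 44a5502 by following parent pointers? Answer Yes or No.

Yes

Ancestors of 44a5502 (commits reachable by following parents): {24f5703, 44a5502, 53553c0, 6f87ec4, c19ec7b, c78c71a, d132bc5}.
6f87ec4 is in that set, so it is an ancestor of 44a5502.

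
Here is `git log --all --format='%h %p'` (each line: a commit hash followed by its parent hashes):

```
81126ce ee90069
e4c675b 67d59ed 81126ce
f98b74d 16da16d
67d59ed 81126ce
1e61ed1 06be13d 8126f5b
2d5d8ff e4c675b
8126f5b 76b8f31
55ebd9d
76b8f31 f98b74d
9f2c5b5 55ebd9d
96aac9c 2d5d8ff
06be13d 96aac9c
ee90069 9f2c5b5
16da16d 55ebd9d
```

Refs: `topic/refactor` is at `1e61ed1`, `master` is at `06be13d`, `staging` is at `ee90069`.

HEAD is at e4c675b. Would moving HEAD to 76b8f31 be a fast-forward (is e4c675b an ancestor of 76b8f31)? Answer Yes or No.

No

A fast-forward from e4c675b to 76b8f31 is possible iff e4c675b is an ancestor of 76b8f31.
Ancestors of 76b8f31: {16da16d, 55ebd9d, 76b8f31, f98b74d}.
e4c675b is not among them, so fast-forward is not possible.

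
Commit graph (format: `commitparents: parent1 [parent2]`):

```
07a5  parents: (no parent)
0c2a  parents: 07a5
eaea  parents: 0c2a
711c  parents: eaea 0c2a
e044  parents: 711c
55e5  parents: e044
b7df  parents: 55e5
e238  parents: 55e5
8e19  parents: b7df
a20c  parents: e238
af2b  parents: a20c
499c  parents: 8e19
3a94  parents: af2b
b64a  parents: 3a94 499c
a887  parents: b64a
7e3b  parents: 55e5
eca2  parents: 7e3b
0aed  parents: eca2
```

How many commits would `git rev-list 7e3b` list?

7

Walking parent pointers from 7e3b: reachable set = {07a5, 0c2a, 55e5, 711c, 7e3b, e044, eaea}.
That is 7 commits.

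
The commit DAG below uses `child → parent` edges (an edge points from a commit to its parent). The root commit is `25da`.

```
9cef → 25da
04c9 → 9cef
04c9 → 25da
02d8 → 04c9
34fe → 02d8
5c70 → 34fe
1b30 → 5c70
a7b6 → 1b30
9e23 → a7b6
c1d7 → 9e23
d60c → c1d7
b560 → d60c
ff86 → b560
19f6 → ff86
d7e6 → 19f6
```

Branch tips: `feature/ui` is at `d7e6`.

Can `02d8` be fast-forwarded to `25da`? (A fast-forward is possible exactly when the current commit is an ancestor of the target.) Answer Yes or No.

No

A fast-forward from 02d8 to 25da is possible iff 02d8 is an ancestor of 25da.
Ancestors of 25da: {25da}.
02d8 is not among them, so fast-forward is not possible.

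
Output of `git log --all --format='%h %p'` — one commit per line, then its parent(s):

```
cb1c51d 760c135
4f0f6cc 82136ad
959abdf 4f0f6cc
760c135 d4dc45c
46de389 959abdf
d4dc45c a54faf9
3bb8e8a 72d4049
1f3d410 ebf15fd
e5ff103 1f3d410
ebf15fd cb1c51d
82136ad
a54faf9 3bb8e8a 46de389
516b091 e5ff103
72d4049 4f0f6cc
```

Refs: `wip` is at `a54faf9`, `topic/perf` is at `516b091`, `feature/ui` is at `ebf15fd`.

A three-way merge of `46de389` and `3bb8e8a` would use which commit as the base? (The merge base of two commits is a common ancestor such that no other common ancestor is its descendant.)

Ancestors of 46de389: {46de389, 4f0f6cc, 82136ad, 959abdf}.
Ancestors of 3bb8e8a: {3bb8e8a, 4f0f6cc, 72d4049, 82136ad}.
Common ancestors: {4f0f6cc, 82136ad}.
Among these, 4f0f6cc is not an ancestor of any other common ancestor — it is the merge base.

4f0f6cc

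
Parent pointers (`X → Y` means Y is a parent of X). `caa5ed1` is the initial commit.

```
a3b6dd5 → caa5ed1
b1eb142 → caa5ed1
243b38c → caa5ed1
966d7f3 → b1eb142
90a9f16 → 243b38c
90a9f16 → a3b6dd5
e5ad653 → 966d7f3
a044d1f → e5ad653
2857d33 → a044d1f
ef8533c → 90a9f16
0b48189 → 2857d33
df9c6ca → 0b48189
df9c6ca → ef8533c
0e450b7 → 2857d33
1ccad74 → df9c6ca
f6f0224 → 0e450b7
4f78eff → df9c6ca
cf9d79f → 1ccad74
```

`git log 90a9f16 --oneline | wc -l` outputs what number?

4

Walking parent pointers from 90a9f16: reachable set = {243b38c, 90a9f16, a3b6dd5, caa5ed1}.
That is 4 commits.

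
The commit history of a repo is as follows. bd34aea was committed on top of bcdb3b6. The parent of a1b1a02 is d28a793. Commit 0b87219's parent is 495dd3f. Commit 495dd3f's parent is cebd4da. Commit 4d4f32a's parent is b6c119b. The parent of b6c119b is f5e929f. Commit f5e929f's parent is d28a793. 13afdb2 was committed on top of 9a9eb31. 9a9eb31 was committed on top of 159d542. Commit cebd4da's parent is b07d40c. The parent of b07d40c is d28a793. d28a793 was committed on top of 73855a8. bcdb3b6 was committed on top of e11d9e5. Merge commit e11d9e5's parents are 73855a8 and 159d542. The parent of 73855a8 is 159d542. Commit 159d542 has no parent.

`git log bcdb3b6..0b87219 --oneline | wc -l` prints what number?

Reachable from 0b87219: {0b87219, 159d542, 495dd3f, 73855a8, b07d40c, cebd4da, d28a793}.
Reachable from bcdb3b6: {159d542, 73855a8, bcdb3b6, e11d9e5}.
In 0b87219's history but not bcdb3b6's: {0b87219, 495dd3f, b07d40c, cebd4da, d28a793} — 5 commits.

5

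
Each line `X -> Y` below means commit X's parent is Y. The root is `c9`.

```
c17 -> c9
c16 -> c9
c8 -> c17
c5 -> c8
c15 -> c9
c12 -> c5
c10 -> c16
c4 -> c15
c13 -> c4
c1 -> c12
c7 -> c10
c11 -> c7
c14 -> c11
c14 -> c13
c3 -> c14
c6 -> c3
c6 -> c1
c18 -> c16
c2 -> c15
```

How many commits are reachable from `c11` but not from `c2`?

Reachable from c11: {c10, c11, c16, c7, c9}.
Reachable from c2: {c15, c2, c9}.
In c11's history but not c2's: {c10, c11, c16, c7} — 4 commits.

4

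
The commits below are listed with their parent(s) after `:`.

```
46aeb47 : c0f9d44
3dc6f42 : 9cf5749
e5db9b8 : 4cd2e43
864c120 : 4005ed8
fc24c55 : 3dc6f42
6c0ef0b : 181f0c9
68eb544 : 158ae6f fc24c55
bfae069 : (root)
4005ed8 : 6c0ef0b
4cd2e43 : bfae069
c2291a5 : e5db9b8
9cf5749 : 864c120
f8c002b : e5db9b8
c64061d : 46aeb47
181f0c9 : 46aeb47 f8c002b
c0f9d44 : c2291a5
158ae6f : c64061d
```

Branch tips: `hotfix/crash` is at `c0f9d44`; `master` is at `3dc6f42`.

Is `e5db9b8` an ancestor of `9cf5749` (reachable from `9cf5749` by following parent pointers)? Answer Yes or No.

Ancestors of 9cf5749 (commits reachable by following parents): {181f0c9, 4005ed8, 46aeb47, 4cd2e43, 6c0ef0b, 864c120, 9cf5749, bfae069, c0f9d44, c2291a5, e5db9b8, f8c002b}.
e5db9b8 is in that set, so it is an ancestor of 9cf5749.

Yes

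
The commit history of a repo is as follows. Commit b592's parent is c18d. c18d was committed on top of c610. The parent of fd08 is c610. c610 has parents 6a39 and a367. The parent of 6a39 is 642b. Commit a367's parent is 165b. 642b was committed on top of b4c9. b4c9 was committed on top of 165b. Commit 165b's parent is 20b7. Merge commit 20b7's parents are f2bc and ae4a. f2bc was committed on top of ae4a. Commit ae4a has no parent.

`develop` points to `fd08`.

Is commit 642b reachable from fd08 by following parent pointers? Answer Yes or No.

Ancestors of fd08 (commits reachable by following parents): {165b, 20b7, 642b, 6a39, a367, ae4a, b4c9, c610, f2bc, fd08}.
642b is in that set, so it is an ancestor of fd08.

Yes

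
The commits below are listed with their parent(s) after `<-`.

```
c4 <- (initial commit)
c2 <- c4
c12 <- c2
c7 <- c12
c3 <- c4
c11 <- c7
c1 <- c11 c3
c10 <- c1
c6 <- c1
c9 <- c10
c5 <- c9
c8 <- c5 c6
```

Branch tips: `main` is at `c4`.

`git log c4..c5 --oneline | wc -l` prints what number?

Reachable from c5: {c1, c10, c11, c12, c2, c3, c4, c5, c7, c9}.
Reachable from c4: {c4}.
In c5's history but not c4's: {c1, c10, c11, c12, c2, c3, c5, c7, c9} — 9 commits.

9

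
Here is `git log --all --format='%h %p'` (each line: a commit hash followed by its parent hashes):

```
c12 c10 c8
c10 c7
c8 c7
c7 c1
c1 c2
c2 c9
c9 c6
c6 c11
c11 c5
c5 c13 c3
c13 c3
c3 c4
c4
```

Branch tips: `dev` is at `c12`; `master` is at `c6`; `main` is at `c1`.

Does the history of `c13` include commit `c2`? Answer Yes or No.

Ancestors of c13: {c13, c3, c4}.
c2 is not in that set, so it is not an ancestor of c13.

No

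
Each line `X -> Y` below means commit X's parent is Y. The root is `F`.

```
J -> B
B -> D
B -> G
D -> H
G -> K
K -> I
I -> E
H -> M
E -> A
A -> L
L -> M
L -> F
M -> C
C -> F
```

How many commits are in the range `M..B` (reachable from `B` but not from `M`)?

Reachable from B: {A, B, C, D, E, F, G, H, I, K, L, M}.
Reachable from M: {C, F, M}.
In B's history but not M's: {A, B, D, E, G, H, I, K, L} — 9 commits.

9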